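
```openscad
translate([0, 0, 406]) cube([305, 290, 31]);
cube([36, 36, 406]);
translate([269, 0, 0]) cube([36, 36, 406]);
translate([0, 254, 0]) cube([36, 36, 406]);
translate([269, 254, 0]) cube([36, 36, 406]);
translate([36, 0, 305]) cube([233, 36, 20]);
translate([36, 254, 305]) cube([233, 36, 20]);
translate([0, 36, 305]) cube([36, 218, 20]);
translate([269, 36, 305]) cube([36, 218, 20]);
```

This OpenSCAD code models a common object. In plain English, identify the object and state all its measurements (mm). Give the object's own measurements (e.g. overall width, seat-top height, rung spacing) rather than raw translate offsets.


A simple wooden stool: a rectangular seat 305 mm (x) by 290 mm (y), 31 mm thick, top face at z = 437 mm, on four square legs, each 36×36 mm in cross-section. The legs rest on z = 0, each flush with a corner of the seat. Four stretchers, 36 mm wide and 20 mm tall, connect adjacent legs with their undersides at z = 305 mm, each running between the inner faces of the legs it joins and aligned with the legs' outer faces on the other axis.


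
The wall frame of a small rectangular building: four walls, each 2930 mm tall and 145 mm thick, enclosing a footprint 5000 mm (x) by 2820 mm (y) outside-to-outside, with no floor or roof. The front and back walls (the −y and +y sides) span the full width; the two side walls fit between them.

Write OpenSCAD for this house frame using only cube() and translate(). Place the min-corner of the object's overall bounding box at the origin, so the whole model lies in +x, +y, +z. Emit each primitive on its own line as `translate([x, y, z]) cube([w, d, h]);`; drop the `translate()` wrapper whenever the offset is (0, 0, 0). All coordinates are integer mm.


cube([5000, 145, 2930]);
translate([0, 2675, 0]) cube([5000, 145, 2930]);
translate([0, 145, 0]) cube([145, 2530, 2930]);
translate([4855, 145, 0]) cube([145, 2530, 2930]);


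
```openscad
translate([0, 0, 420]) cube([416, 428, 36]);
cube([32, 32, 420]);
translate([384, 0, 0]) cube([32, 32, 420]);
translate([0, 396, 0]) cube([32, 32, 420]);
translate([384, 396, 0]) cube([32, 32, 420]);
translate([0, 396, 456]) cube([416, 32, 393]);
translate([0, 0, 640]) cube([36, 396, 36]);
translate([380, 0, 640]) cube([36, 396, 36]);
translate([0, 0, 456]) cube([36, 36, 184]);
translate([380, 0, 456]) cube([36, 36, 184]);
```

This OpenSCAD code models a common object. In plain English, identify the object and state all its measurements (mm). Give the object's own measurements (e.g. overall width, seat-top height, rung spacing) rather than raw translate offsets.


A chair. The seat is a 416×428×36 mm slab with its top at z = 456 mm, on four 32×32 mm corner legs (flush with the seat edges, standing on z = 0). A flat backrest 32 mm thick, 393 mm tall, spans the full seat width and rises from the seat top along its +y edge, rear face flush with the rear of the seat. Two armrests of 36×36 mm section run along each side from the seat's front edge to the front of the backrest, top faces 220 mm above the seat top and outer faces flush with the seat's x-edges; a 36×36 mm post under the front of each armrest stands on the seat at the front corner.


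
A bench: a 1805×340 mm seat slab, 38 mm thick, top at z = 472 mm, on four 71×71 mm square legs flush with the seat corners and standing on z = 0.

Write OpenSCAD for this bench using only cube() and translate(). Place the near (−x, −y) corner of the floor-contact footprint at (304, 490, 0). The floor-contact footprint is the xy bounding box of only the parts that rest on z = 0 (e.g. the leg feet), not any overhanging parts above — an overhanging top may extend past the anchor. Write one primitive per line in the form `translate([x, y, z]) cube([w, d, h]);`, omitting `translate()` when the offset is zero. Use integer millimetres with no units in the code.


// leg_h = 472 − 38 = 434
translate([304, 490, 434]) cube([1805, 340, 38]);
translate([304, 490, 0]) cube([71, 71, 434]);
translate([304, 759, 0]) cube([71, 71, 434]);
translate([2038, 490, 0]) cube([71, 71, 434]);
translate([2038, 759, 0]) cube([71, 71, 434]);


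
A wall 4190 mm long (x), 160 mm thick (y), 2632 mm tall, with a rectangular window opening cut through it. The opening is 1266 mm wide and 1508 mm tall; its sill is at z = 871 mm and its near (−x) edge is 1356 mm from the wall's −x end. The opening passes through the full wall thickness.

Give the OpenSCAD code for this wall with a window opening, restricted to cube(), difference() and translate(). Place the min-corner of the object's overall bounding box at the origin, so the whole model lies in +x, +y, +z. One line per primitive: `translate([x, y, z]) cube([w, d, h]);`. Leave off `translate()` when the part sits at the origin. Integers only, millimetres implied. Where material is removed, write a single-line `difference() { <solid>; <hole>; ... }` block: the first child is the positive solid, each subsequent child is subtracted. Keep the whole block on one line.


difference() { cube([4190, 160, 2632]); translate([1356, 0, 871]) cube([1266, 160, 1508]); }


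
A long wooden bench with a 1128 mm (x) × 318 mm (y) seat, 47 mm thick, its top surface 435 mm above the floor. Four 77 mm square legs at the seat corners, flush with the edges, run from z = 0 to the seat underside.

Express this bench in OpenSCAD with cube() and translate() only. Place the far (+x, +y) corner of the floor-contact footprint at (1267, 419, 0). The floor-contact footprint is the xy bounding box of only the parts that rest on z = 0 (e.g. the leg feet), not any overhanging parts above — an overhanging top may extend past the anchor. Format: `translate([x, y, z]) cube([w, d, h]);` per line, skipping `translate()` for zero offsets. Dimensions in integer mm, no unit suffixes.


translate([139, 101, 388]) cube([1128, 318, 47]);
translate([139, 101, 0]) cube([77, 77, 388]);
translate([139, 342, 0]) cube([77, 77, 388]);
translate([1190, 101, 0]) cube([77, 77, 388]);
translate([1190, 342, 0]) cube([77, 77, 388]);


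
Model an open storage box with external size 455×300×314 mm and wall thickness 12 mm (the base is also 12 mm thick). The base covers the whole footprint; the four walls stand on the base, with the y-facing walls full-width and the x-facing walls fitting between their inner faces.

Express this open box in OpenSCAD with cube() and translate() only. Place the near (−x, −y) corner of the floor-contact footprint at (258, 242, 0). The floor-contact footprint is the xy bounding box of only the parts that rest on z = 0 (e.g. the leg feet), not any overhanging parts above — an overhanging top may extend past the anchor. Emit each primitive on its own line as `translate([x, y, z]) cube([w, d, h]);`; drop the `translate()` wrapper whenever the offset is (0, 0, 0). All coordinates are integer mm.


translate([258, 242, 0]) cube([455, 300, 12]);
translate([258, 242, 12]) cube([455, 12, 302]);
translate([258, 530, 12]) cube([455, 12, 302]);
translate([258, 254, 12]) cube([12, 276, 302]);
translate([701, 254, 12]) cube([12, 276, 302]);


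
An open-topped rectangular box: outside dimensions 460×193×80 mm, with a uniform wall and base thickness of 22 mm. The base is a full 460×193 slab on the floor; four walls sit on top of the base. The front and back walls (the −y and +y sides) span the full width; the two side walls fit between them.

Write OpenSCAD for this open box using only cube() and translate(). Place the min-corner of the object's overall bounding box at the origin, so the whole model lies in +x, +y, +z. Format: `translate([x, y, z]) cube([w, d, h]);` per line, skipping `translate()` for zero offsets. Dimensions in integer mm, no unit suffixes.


cube([460, 193, 22]);
translate([0, 0, 22]) cube([460, 22, 58]);
translate([0, 171, 22]) cube([460, 22, 58]);
translate([0, 22, 22]) cube([22, 149, 58]);
translate([438, 22, 22]) cube([22, 149, 58]);


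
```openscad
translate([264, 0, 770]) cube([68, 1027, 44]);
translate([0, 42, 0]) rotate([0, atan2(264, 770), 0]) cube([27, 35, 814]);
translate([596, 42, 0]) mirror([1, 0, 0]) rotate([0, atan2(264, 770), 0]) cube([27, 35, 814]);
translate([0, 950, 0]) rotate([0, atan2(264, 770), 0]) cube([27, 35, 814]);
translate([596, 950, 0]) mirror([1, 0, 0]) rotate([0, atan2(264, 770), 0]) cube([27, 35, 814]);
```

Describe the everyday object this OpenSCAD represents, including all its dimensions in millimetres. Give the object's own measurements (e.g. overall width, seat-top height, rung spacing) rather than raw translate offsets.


A sawhorse. A 68×1027×44 mm beam (x, y, z) sits on two A-frame leg pairs. Each pair is two raked legs of 27×35 mm section (35 mm along y) splaying symmetrically in x. Each leg rises 770 mm vertically over 264 mm of horizontal reach and is 814 mm long along its own axis. Every leg's outer bottom edge rests on the floor and its outer top edge meets a bottom edge of the beam — the left legs (tilting toward +x) meet the beam's −x bottom edge, the right legs (their mirror images, tilting toward −x) meet its +x bottom edge — so the leg tops tuck under the beam, the beam's underside is 770 mm above the floor, and the feet are 596 mm apart outside-to-outside with the beam centred between them. The two leg pairs are set in 42 mm from either end of the beam.


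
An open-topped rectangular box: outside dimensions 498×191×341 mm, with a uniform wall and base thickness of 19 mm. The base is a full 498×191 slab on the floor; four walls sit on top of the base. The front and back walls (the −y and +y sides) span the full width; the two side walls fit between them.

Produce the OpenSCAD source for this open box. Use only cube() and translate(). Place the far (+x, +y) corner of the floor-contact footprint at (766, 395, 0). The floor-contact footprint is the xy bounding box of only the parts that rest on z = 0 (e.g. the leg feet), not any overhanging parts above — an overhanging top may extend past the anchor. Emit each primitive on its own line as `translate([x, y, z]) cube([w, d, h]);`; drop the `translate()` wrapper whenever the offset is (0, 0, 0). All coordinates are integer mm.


translate([268, 204, 0]) cube([498, 191, 19]);
translate([268, 204, 19]) cube([498, 19, 322]);
translate([268, 376, 19]) cube([498, 19, 322]);
translate([268, 223, 19]) cube([19, 153, 322]);
translate([747, 223, 19]) cube([19, 153, 322]);


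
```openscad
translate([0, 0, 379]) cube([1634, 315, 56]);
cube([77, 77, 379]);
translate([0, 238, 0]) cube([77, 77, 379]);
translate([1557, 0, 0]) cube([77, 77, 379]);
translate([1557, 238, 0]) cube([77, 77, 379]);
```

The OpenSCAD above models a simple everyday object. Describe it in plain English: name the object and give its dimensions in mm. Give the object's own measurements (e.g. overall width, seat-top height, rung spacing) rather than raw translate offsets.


A long wooden bench with a 1634 mm (x) × 315 mm (y) seat, 56 mm thick, its top surface 435 mm above the floor. Four 77 mm square legs at the seat corners, flush with the edges, run from z = 0 to the seat underside.


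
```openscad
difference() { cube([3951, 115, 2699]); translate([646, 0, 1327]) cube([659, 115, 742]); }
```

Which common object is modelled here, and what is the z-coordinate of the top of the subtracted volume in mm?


A wall with a window opening. The window head height is 2069 mm.

A wall with a rectangular opening subtracted — a window. Sill at z = 1327, opening 742 mm tall, so the head is at 1327 + 742 = 2069 mm.


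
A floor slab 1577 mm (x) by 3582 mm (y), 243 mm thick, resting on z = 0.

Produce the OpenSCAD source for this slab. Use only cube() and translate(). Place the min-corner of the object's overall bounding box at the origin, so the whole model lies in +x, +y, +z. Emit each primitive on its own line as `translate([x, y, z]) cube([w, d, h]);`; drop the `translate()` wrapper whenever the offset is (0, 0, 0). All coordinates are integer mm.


cube([1577, 3582, 243]);


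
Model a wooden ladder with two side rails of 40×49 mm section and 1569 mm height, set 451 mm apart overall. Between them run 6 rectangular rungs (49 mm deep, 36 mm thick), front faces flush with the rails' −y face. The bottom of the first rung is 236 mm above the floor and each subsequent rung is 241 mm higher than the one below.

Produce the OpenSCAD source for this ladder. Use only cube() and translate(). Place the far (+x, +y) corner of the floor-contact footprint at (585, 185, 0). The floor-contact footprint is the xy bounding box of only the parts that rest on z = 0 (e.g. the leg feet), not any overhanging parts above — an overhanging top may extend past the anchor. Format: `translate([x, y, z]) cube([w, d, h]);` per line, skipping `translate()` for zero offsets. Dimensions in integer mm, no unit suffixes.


translate([134, 136, 0]) cube([40, 49, 1569]);
translate([545, 136, 0]) cube([40, 49, 1569]);
translate([174, 136, 236]) cube([371, 49, 36]);
translate([174, 136, 477]) cube([371, 49, 36]);
translate([174, 136, 718]) cube([371, 49, 36]);
translate([174, 136, 959]) cube([371, 49, 36]);
translate([174, 136, 1200]) cube([371, 49, 36]);
translate([174, 136, 1441]) cube([371, 49, 36]);


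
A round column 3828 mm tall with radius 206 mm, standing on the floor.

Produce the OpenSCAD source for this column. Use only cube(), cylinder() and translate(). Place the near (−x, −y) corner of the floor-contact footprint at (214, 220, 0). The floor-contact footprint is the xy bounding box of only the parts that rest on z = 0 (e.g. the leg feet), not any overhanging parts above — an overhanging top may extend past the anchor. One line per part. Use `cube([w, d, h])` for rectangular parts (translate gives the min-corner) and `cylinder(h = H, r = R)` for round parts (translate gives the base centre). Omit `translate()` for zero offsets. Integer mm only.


translate([420, 426, 0]) cylinder(h = 3828, r = 206);


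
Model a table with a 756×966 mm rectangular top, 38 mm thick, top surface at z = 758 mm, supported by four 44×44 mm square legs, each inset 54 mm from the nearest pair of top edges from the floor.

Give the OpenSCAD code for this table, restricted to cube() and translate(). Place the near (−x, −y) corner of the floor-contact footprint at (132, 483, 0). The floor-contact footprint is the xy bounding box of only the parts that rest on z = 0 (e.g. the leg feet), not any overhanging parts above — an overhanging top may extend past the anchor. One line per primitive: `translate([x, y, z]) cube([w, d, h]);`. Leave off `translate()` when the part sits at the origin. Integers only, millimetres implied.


translate([78, 429, 720]) cube([756, 966, 38]);
translate([132, 483, 0]) cube([44, 44, 720]);
translate([736, 483, 0]) cube([44, 44, 720]);
translate([132, 1297, 0]) cube([44, 44, 720]);
translate([736, 1297, 0]) cube([44, 44, 720]);


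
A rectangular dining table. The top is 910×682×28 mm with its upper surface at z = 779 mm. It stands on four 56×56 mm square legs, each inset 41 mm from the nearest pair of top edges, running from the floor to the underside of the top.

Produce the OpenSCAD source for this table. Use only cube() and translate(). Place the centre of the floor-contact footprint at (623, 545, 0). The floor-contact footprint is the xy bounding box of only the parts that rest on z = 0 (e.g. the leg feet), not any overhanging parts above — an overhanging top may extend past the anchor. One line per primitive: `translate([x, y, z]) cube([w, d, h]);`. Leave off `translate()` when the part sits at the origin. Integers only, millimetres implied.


translate([168, 204, 751]) cube([910, 682, 28]);
translate([209, 245, 0]) cube([56, 56, 751]);
translate([981, 245, 0]) cube([56, 56, 751]);
translate([209, 789, 0]) cube([56, 56, 751]);
translate([981, 789, 0]) cube([56, 56, 751]);


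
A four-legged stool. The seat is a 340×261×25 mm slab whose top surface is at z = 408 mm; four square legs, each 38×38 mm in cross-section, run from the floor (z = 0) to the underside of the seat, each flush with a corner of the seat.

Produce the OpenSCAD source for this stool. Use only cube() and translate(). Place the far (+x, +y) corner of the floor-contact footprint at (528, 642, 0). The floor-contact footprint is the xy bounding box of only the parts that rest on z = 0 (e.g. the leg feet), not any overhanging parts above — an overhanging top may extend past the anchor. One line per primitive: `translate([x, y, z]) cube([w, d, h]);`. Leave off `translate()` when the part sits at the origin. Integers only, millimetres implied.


translate([188, 381, 383]) cube([340, 261, 25]);
translate([188, 381, 0]) cube([38, 38, 383]);
translate([490, 381, 0]) cube([38, 38, 383]);
translate([188, 604, 0]) cube([38, 38, 383]);
translate([490, 604, 0]) cube([38, 38, 383]);


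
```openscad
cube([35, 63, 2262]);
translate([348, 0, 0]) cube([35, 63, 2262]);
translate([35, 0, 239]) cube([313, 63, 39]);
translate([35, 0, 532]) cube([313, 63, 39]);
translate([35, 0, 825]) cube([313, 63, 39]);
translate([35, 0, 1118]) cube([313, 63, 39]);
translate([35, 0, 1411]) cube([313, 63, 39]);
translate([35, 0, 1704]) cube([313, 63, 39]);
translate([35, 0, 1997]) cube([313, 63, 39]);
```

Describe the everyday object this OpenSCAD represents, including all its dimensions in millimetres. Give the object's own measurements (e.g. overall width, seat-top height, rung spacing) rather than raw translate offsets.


A straight ladder. Two 35×63 mm vertical rails, 2262 mm tall, stand 383 mm apart (outside-to-outside) with their front faces coplanar on the −y side. 7 rungs, each 63 mm deep and 39 mm tall, span between the inner faces of the rails, front faces flush with the rails. The lowest rung's underside is at z = 239 mm and rungs are spaced 293 mm apart (underside to underside).


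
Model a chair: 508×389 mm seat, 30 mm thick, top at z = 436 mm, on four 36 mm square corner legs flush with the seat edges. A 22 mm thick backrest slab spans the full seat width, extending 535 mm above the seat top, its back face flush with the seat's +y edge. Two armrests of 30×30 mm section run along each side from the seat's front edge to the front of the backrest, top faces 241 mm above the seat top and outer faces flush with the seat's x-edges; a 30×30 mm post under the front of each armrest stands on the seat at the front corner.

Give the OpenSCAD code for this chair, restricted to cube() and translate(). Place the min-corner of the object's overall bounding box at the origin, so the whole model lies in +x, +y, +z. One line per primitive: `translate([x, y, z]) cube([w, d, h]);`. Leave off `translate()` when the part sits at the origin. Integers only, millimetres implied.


// leg_h = 436 - 30 = 406
// arm post h = 241 - 30 = 211
translate([0, 0, 406]) cube([508, 389, 30]);
cube([36, 36, 406]);
translate([472, 0, 0]) cube([36, 36, 406]);
translate([0, 353, 0]) cube([36, 36, 406]);
translate([472, 353, 0]) cube([36, 36, 406]);
translate([0, 367, 436]) cube([508, 22, 535]);
translate([0, 0, 647]) cube([30, 367, 30]);
translate([478, 0, 647]) cube([30, 367, 30]);
translate([0, 0, 436]) cube([30, 30, 211]);
translate([478, 0, 436]) cube([30, 30, 211]);


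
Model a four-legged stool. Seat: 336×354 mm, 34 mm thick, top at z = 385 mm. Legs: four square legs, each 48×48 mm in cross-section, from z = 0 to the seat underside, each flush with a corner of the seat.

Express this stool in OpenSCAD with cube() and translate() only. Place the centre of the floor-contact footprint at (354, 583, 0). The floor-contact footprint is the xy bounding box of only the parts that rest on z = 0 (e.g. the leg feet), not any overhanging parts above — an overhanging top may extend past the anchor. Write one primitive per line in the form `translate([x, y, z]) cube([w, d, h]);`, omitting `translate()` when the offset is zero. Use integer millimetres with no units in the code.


// leg_h = 385 - 34 = 351
translate([186, 406, 351]) cube([336, 354, 34]);
translate([186, 406, 0]) cube([48, 48, 351]);
translate([474, 406, 0]) cube([48, 48, 351]);
translate([186, 712, 0]) cube([48, 48, 351]);
translate([474, 712, 0]) cube([48, 48, 351]);


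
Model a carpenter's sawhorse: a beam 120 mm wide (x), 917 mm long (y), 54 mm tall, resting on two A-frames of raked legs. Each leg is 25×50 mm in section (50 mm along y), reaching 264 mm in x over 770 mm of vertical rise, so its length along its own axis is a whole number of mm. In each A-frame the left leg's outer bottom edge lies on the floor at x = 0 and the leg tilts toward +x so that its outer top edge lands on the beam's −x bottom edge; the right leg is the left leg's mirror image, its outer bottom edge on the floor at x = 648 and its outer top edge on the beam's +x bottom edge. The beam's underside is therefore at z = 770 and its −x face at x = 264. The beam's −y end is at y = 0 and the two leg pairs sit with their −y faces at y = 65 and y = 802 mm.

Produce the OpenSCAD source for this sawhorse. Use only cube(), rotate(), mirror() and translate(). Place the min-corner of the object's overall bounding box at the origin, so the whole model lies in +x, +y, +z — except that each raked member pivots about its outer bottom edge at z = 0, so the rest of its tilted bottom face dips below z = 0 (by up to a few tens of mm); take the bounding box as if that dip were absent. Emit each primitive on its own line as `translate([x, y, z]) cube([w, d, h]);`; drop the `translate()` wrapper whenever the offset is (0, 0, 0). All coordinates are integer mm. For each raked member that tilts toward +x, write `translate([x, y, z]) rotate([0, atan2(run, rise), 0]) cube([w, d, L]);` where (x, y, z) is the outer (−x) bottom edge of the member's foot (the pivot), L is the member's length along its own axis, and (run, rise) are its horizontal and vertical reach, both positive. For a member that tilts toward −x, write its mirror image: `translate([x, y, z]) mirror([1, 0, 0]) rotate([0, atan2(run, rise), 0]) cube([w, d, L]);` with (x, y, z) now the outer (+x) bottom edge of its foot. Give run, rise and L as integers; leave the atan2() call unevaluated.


translate([264, 0, 770]) cube([120, 917, 54]);
translate([0, 65, 0]) rotate([0, atan2(264, 770), 0]) cube([25, 50, 814]);
translate([648, 65, 0]) mirror([1, 0, 0]) rotate([0, atan2(264, 770), 0]) cube([25, 50, 814]);
translate([0, 802, 0]) rotate([0, atan2(264, 770), 0]) cube([25, 50, 814]);
translate([648, 802, 0]) mirror([1, 0, 0]) rotate([0, atan2(264, 770), 0]) cube([25, 50, 814]);


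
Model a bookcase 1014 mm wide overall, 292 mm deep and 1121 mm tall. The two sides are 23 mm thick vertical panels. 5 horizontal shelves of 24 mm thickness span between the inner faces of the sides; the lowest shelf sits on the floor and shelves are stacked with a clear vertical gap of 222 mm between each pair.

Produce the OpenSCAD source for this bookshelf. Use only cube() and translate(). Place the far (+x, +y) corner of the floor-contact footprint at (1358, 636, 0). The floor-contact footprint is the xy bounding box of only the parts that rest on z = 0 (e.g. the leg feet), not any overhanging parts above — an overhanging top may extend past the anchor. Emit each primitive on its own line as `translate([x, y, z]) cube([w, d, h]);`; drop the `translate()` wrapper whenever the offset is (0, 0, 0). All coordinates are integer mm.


translate([344, 344, 0]) cube([23, 292, 1121]);
translate([1335, 344, 0]) cube([23, 292, 1121]);
translate([367, 344, 0]) cube([968, 292, 24]);
translate([367, 344, 246]) cube([968, 292, 24]);
translate([367, 344, 492]) cube([968, 292, 24]);
translate([367, 344, 738]) cube([968, 292, 24]);
translate([367, 344, 984]) cube([968, 292, 24]);


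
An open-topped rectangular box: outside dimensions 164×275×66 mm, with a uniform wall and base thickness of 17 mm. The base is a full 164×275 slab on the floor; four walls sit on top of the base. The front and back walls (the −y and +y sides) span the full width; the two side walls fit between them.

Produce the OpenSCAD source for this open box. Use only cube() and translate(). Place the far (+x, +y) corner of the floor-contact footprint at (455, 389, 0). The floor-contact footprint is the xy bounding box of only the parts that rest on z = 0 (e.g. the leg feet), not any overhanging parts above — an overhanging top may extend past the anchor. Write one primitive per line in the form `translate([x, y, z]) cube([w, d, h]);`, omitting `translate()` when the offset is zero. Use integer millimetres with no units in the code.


translate([291, 114, 0]) cube([164, 275, 17]);
translate([291, 114, 17]) cube([164, 17, 49]);
translate([291, 372, 17]) cube([164, 17, 49]);
translate([291, 131, 17]) cube([17, 241, 49]);
translate([438, 131, 17]) cube([17, 241, 49]);


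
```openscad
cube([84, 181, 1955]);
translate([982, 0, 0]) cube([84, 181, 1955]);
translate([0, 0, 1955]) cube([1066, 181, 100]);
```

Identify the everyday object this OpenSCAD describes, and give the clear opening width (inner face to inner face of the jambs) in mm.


A door frame. The clear opening width is 898 mm.

Two 1955 mm tall posts with a header on top — a door frame. The left jamb is 84 mm wide at x = 0; the right jamb starts at x = 982. The clear opening is 982 − 84 = 898 mm.


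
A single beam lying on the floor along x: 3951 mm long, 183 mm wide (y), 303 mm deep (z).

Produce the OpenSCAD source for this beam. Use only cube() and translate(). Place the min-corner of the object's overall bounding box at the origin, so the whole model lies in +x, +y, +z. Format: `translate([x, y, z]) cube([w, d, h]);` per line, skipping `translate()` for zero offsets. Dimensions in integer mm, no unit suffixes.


cube([3951, 183, 303]);


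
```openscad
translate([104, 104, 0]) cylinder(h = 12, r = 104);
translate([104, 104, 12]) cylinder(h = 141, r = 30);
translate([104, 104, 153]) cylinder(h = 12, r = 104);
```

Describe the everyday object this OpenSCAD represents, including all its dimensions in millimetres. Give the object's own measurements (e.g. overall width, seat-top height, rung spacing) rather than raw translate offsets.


A spool: two coaxial disc flanges of radius 104 mm and thickness 12 mm, joined by a core cylinder of radius 30 mm and height 141 mm. The lower flange rests on z = 0 and the three cylinders share a vertical axis.


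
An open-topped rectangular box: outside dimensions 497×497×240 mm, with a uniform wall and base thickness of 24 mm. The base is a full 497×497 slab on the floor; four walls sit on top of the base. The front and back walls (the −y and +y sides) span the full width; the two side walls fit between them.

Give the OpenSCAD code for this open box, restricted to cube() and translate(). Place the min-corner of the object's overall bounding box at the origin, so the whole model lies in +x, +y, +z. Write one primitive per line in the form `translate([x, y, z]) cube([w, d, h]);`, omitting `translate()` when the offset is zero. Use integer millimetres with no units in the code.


cube([497, 497, 24]);
translate([0, 0, 24]) cube([497, 24, 216]);
translate([0, 473, 24]) cube([497, 24, 216]);
translate([0, 24, 24]) cube([24, 449, 216]);
translate([473, 24, 24]) cube([24, 449, 216]);


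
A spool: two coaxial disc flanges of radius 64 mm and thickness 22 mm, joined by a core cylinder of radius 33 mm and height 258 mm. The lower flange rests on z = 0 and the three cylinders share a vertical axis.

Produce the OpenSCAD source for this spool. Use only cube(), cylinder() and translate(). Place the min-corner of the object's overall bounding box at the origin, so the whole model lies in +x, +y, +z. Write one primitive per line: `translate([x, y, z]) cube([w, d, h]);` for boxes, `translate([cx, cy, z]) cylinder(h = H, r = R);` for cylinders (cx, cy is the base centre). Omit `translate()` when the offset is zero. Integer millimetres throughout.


translate([64, 64, 0]) cylinder(h = 22, r = 64);
translate([64, 64, 22]) cylinder(h = 258, r = 33);
translate([64, 64, 280]) cylinder(h = 22, r = 64);


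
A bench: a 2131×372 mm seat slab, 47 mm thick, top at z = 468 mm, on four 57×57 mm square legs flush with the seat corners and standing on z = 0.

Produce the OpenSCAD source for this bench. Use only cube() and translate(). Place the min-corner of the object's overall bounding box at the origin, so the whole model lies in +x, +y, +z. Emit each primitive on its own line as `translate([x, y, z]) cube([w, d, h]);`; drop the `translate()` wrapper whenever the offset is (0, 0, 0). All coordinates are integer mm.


// leg_h = 468 − 47 = 421
translate([0, 0, 421]) cube([2131, 372, 47]);
cube([57, 57, 421]);
translate([0, 315, 0]) cube([57, 57, 421]);
translate([2074, 0, 0]) cube([57, 57, 421]);
translate([2074, 315, 0]) cube([57, 57, 421]);


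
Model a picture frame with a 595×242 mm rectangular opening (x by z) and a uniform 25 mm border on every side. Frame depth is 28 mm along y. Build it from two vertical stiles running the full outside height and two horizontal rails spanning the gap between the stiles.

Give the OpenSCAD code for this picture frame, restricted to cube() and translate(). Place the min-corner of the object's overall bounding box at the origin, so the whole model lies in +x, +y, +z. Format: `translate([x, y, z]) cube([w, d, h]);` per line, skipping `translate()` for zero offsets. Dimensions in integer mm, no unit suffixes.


cube([25, 28, 292]);
translate([620, 0, 0]) cube([25, 28, 292]);
translate([25, 0, 0]) cube([595, 28, 25]);
translate([25, 0, 267]) cube([595, 28, 25]);


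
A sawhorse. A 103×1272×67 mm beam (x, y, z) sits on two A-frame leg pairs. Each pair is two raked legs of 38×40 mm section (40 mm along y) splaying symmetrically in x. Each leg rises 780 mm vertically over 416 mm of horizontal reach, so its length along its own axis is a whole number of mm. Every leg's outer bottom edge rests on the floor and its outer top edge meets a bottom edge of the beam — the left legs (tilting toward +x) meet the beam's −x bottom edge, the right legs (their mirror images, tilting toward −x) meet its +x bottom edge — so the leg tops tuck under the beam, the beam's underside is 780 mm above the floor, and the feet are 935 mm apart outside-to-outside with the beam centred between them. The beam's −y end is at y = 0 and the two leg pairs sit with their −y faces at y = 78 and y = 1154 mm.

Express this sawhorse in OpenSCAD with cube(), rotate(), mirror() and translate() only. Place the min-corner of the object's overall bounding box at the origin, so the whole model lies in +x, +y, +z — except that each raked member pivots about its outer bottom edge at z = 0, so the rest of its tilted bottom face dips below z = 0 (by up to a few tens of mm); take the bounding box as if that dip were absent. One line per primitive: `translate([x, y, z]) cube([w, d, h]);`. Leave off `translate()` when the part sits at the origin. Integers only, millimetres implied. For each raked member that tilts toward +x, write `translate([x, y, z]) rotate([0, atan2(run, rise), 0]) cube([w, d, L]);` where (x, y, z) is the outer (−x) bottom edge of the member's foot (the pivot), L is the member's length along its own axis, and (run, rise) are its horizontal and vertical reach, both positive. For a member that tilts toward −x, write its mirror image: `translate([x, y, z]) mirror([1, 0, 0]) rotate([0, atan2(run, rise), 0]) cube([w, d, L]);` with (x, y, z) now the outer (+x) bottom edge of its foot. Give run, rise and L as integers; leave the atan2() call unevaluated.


translate([416, 0, 780]) cube([103, 1272, 67]);
translate([0, 78, 0]) rotate([0, atan2(416, 780), 0]) cube([38, 40, 884]);
translate([935, 78, 0]) mirror([1, 0, 0]) rotate([0, atan2(416, 780), 0]) cube([38, 40, 884]);
translate([0, 1154, 0]) rotate([0, atan2(416, 780), 0]) cube([38, 40, 884]);
translate([935, 1154, 0]) mirror([1, 0, 0]) rotate([0, atan2(416, 780), 0]) cube([38, 40, 884]);


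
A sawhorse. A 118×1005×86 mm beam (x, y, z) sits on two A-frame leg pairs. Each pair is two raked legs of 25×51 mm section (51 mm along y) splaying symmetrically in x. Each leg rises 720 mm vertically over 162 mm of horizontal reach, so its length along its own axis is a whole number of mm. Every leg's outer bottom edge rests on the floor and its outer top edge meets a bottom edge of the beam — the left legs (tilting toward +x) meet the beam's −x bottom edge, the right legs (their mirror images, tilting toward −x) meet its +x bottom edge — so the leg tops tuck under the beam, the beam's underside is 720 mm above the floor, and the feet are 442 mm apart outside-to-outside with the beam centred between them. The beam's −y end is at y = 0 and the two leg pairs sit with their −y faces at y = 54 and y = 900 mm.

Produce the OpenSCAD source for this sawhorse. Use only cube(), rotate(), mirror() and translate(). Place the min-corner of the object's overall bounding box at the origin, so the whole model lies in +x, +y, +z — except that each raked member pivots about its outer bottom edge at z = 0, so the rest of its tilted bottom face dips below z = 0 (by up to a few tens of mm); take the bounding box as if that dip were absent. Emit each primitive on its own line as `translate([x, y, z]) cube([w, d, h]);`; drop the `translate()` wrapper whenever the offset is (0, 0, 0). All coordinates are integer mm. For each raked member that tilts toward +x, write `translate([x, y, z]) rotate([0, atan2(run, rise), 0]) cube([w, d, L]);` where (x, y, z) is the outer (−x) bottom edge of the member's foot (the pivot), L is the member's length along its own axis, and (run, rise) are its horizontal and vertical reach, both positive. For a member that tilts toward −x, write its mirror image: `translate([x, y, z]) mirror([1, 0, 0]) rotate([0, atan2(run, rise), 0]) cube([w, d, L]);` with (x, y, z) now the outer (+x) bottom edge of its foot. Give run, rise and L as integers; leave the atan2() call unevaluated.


// leg length = √(162² + 720²) = 738
// right-leg outer foot x = 2·162 + 118 = 442
// beam min-corner = (162, 0, 720)
translate([162, 0, 720]) cube([118, 1005, 86]);
translate([0, 54, 0]) rotate([0, atan2(162, 720), 0]) cube([25, 51, 738]);
translate([442, 54, 0]) mirror([1, 0, 0]) rotate([0, atan2(162, 720), 0]) cube([25, 51, 738]);
translate([0, 900, 0]) rotate([0, atan2(162, 720), 0]) cube([25, 51, 738]);
translate([442, 900, 0]) mirror([1, 0, 0]) rotate([0, atan2(162, 720), 0]) cube([25, 51, 738]);


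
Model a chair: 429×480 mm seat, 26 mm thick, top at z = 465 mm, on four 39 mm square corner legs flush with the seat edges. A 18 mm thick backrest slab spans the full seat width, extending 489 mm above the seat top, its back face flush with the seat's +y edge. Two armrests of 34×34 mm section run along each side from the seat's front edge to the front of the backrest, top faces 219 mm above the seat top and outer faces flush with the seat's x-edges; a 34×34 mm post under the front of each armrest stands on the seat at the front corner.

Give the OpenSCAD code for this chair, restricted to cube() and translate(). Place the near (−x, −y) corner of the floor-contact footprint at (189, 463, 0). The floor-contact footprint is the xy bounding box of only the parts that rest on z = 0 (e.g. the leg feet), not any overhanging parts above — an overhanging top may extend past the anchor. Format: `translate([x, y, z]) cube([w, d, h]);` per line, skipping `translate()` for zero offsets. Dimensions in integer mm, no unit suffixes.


// leg_h = 465 - 26 = 439
// arm post h = 219 - 34 = 185
translate([189, 463, 439]) cube([429, 480, 26]);
translate([189, 463, 0]) cube([39, 39, 439]);
translate([579, 463, 0]) cube([39, 39, 439]);
translate([189, 904, 0]) cube([39, 39, 439]);
translate([579, 904, 0]) cube([39, 39, 439]);
translate([189, 925, 465]) cube([429, 18, 489]);
translate([189, 463, 650]) cube([34, 462, 34]);
translate([584, 463, 650]) cube([34, 462, 34]);
translate([189, 463, 465]) cube([34, 34, 185]);
translate([584, 463, 465]) cube([34, 34, 185]);


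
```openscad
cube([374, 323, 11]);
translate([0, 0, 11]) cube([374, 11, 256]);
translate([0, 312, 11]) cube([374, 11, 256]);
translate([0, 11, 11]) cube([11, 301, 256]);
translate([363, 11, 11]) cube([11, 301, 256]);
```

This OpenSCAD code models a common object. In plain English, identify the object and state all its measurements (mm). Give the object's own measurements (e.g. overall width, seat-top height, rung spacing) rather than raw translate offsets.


An open-topped rectangular box: outside dimensions 374×323×267 mm, with a uniform wall and base thickness of 11 mm. The base is a full 374×323 slab on the floor; four walls sit on top of the base. The front and back walls (the −y and +y sides) span the full width; the two side walls fit between them.


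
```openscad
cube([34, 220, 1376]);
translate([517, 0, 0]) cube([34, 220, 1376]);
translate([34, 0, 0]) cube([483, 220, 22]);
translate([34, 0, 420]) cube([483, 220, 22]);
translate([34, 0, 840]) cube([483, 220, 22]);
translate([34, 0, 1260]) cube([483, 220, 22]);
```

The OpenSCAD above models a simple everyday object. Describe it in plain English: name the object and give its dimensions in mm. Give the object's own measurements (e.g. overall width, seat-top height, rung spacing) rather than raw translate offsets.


An open bookshelf. Two side panels, each 34 mm thick, 220 mm deep and 1376 mm tall, stand 551 mm apart (outside-to-outside). Between them sit 4 shelves, each 22 mm thick and 220 mm deep, spanning the full gap between the sides. The bottom shelf rests on the floor (its underside at z = 0) and the clear gap between one shelf's top and the next shelf's underside is 398 mm.


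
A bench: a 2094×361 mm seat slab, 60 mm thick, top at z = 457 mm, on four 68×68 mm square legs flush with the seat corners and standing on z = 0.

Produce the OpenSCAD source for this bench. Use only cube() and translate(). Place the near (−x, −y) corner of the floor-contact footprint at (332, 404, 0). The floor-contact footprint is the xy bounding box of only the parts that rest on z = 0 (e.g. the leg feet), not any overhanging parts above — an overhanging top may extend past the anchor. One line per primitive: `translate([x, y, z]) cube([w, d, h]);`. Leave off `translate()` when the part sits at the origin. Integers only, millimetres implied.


translate([332, 404, 397]) cube([2094, 361, 60]);
translate([332, 404, 0]) cube([68, 68, 397]);
translate([332, 697, 0]) cube([68, 68, 397]);
translate([2358, 404, 0]) cube([68, 68, 397]);
translate([2358, 697, 0]) cube([68, 68, 397]);


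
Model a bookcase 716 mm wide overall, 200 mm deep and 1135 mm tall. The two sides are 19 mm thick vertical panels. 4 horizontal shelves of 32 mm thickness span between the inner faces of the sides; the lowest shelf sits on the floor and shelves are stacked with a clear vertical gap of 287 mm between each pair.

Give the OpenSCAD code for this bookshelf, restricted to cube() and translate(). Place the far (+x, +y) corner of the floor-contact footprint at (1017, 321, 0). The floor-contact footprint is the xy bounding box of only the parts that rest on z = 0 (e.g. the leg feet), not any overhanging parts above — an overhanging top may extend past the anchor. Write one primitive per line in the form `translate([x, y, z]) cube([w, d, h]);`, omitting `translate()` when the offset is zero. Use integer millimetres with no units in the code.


translate([301, 121, 0]) cube([19, 200, 1135]);
translate([998, 121, 0]) cube([19, 200, 1135]);
translate([320, 121, 0]) cube([678, 200, 32]);
translate([320, 121, 319]) cube([678, 200, 32]);
translate([320, 121, 638]) cube([678, 200, 32]);
translate([320, 121, 957]) cube([678, 200, 32]);


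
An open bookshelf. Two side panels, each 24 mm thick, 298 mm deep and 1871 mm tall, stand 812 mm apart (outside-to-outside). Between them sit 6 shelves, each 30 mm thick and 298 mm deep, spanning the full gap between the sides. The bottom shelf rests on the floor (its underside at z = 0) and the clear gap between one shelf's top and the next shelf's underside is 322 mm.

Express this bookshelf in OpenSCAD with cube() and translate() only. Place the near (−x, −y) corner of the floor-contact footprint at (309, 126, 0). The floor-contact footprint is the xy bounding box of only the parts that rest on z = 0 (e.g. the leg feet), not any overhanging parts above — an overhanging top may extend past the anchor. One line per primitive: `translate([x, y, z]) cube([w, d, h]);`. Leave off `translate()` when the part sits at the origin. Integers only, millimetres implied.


translate([309, 126, 0]) cube([24, 298, 1871]);
translate([1097, 126, 0]) cube([24, 298, 1871]);
translate([333, 126, 0]) cube([764, 298, 30]);
translate([333, 126, 352]) cube([764, 298, 30]);
translate([333, 126, 704]) cube([764, 298, 30]);
translate([333, 126, 1056]) cube([764, 298, 30]);
translate([333, 126, 1408]) cube([764, 298, 30]);
translate([333, 126, 1760]) cube([764, 298, 30]);
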